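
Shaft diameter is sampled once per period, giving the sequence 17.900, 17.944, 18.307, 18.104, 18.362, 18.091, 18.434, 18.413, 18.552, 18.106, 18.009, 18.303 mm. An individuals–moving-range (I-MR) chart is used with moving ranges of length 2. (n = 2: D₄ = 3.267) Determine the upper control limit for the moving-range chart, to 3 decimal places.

0.736

Moving ranges: 0.044, 0.363, 0.203, 0.258, 0.271, 0.343, 0.021, 0.139, 0.446, 0.097, 0.294; M̄R̄ = 2.4790 / 11 = 0.2254
UCL_MR = D₄·M̄R̄ = 3.267 × 0.2254 = 0.7363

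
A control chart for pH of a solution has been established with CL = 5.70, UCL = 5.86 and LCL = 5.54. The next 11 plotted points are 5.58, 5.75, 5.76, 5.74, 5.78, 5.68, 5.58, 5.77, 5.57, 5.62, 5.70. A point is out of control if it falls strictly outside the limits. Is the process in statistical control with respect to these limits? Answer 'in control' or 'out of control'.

in control

All 11 points lie within [5.54, 5.86].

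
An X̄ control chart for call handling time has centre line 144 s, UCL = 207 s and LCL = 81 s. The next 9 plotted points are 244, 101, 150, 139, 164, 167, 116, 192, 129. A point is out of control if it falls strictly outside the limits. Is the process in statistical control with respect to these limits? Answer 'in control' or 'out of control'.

Compare each point to [81, 207]: sample 1 = 244 > UCL.

out of control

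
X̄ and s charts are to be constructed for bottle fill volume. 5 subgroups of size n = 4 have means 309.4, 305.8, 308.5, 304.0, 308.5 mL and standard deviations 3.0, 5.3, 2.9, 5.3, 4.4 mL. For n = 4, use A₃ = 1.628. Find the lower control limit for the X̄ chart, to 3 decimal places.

X̄̄ = (309.4 + 305.8 + 308.5 + 304.0 + 308.5) / 5 = 307.2400
s̄ = (3.0 + 5.3 + 2.9 + 5.3 + 4.4) / 5 = 4.1800
LCL = X̄̄ − A₃·s̄ = 307.2400 − 1.628 × 4.1800 = 300.4350

300.435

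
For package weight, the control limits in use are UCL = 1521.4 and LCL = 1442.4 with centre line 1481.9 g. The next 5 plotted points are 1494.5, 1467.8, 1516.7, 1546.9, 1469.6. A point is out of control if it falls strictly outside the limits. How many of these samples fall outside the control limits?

1

Compare each point to [1442.4, 1521.4]: sample 4 = 1546.9 > UCL.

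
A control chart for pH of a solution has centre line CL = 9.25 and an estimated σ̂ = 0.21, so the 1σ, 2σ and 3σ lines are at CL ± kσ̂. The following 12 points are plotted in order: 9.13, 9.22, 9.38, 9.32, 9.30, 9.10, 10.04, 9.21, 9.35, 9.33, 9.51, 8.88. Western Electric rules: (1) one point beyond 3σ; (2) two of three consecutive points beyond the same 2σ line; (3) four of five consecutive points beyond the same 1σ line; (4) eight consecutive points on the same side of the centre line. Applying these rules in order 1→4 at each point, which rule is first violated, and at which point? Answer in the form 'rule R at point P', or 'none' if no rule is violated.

rule 1 at point 7

Zone of each point (C = within 1σ̂, B = 1σ̂–2σ̂, A = 2σ̂–3σ̂, * = beyond 3σ̂; sign = side of CL): 1:-C, 2:-C, 3:+C, 4:+C, 5:+C, 6:-C, 7:+*, 8:-C, 9:+C, 10:+C, 11:+B, 12:-B
Rule 1 (one point beyond the 3σ limits) is satisfied at point 7.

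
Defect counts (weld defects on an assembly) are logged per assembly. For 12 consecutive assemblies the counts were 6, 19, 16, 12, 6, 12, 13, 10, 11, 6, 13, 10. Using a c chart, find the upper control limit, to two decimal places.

c̄ = (6 + 19 + 16 + 12 + 6 + 12 + 13 + 10 + 11 + 6 + 13 + 10) / 12 = 134 / 12 = 11.1667
UCL = c̄ + 3√c̄ = 11.1667 + 3 × √11.1667 = 11.1667 + 3 × 3.3417 = 21.1916

21.19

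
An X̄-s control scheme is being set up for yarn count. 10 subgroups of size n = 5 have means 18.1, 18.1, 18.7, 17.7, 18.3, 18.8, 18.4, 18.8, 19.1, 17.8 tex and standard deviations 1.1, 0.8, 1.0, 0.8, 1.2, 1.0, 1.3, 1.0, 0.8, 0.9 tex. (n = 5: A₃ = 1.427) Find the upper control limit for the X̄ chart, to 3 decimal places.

19.793

X̄̄ = (18.1 + 18.1 + 18.7 + 17.7 + 18.3 + 18.8 + 18.4 + 18.8 + 19.1 + 17.8) / 10 = 18.3800
s̄ = (1.1 + 0.8 + 1.0 + 0.8 + 1.2 + 1.0 + 1.3 + 1.0 + 0.8 + 0.9) / 10 = 0.9900
UCL = X̄̄ + A₃·s̄ = 18.3800 + 1.427 × 0.9900 = 19.7927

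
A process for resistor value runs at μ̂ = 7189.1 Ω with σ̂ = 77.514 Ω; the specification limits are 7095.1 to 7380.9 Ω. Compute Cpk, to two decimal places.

Cpu = (USL − μ̂) / (3σ̂) = (7380.9 − 7189.1) / (3 × 77.514) = 0.8248; Cpl = (μ̂ − LSL) / (3σ̂) = (7189.1 − 7095.1) / (3 × 77.514) = 0.4042; Cpk = min(Cpu, Cpl) = 0.4042

0.40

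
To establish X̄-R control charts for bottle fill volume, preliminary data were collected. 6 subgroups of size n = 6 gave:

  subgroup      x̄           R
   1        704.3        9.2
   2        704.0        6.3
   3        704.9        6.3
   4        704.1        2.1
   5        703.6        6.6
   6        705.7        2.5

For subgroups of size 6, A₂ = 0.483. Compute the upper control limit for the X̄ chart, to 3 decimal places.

707.090

X̄̄ = (704.3 + 704.0 + 704.9 + 704.1 + 703.6 + 705.7) / 6 = 4226.6000 / 6 = 704.4333
R̄ = (9.2 + 6.3 + 6.3 + 2.1 + 6.6 + 2.5) / 6 = 33.0000 / 6 = 5.5000
UCL = X̄̄ + A₂·R̄ = 704.4333 + 0.483 × 5.5000 = 707.0898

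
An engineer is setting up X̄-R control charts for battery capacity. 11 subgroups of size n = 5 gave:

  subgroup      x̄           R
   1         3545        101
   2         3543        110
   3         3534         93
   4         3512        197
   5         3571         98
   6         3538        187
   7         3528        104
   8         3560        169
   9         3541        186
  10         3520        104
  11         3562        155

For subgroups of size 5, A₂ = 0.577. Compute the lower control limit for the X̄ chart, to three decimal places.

X̄̄ = (3545 + 3543 + 3534 + 3512 + 3571 + 3538 + 3528 + 3560 + 3541 + 3520 + 3562) / 11 = 38954.0000 / 11 = 3541.2727
R̄ = (101 + 110 + 93 + 197 + 98 + 187 + 104 + 169 + 186 + 104 + 155) / 11 = 1504.0000 / 11 = 136.7273
LCL = X̄̄ − A₂·R̄ = 3541.2727 − 0.577 × 136.7273 = 3462.3811

3462.381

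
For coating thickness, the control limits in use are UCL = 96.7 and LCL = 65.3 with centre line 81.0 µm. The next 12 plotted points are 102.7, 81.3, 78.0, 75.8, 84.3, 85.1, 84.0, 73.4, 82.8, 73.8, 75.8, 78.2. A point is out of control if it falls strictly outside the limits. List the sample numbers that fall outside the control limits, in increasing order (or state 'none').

1

Compare each point to [65.3, 96.7]: sample 1 = 102.7 > UCL.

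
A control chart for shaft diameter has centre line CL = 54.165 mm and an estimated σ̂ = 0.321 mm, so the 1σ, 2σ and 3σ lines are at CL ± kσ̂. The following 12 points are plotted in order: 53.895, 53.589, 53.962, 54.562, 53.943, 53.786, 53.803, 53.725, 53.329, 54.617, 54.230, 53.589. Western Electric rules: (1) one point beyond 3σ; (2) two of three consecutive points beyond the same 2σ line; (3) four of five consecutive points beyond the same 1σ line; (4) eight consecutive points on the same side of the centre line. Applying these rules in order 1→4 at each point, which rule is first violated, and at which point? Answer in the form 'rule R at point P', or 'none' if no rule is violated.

rule 3 at point 9

Zone of each point (C = within 1σ̂, B = 1σ̂–2σ̂, A = 2σ̂–3σ̂, * = beyond 3σ̂; sign = side of CL): 1:-C, 2:-B, 3:-C, 4:+B, 5:-C, 6:-B, 7:-B, 8:-B, 9:-A, 10:+B, 11:+C, 12:-B
Rule 3 (four of five consecutive points beyond the same 1σ limit) is satisfied at point 9.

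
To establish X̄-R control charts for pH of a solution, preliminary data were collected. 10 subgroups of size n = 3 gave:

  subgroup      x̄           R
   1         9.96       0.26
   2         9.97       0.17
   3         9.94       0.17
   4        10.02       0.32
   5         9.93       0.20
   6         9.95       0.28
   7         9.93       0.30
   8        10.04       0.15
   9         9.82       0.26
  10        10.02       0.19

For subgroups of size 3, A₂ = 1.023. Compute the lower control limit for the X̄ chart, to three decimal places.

9.723

X̄̄ = (9.96 + 9.97 + 9.94 + 10.02 + 9.93 + 9.95 + 9.93 + 10.04 + 9.82 + 10.02) / 10 = 99.5800 / 10 = 9.9580
R̄ = (0.26 + 0.17 + 0.17 + 0.32 + 0.20 + 0.28 + 0.30 + 0.15 + 0.26 + 0.19) / 10 = 2.3000 / 10 = 0.2300
LCL = X̄̄ − A₂·R̄ = 9.9580 − 1.023 × 0.2300 = 9.7227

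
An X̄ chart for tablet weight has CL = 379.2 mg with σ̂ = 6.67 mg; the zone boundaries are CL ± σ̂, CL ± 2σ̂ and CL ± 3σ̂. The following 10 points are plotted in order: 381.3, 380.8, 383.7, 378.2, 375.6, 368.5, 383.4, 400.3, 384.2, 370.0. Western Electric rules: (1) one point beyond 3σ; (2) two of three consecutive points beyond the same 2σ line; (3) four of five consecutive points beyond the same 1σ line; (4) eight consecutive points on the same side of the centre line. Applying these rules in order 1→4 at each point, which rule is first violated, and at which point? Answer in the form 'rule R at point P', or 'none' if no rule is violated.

Zone of each point (C = within 1σ̂, B = 1σ̂–2σ̂, A = 2σ̂–3σ̂, * = beyond 3σ̂; sign = side of CL): 1:+C, 2:+C, 3:+C, 4:-C, 5:-C, 6:-B, 7:+C, 8:+*, 9:+C, 10:-B
Rule 1 (one point beyond the 3σ limits) is satisfied at point 8.

rule 1 at point 8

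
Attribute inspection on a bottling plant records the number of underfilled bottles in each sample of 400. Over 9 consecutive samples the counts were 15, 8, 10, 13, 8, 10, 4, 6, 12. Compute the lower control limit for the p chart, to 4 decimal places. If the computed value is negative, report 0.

0.0010

p̄ = Σdᵢ / (k·n) = 86 / (9 × 400) = 0.02389
LCL = p̄ − 3·√(p̄(1−p̄)/n) = 0.02389 − 3 × 0.00764 = 0.00098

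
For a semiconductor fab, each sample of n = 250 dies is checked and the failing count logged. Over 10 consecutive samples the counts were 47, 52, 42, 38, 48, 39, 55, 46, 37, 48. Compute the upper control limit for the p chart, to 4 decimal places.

0.2538

p̄ = Σdᵢ / (k·n) = 452 / (10 × 250) = 0.18080
UCL = p̄ + 3·√(p̄(1−p̄)/n) = 0.18080 + 3 × √(0.18080×0.81920/250) = 0.18080 + 3 × 0.02434 = 0.25382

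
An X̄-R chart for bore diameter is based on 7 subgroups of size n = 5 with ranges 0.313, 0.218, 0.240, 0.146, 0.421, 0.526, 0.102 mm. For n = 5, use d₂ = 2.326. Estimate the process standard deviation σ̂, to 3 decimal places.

0.121

R̄ = (0.313 + 0.218 + 0.240 + 0.146 + 0.421 + 0.526 + 0.102) / 7 = 0.2809
σ̂ = R̄ / d₂ = 0.2809 / 2.326 = 0.1207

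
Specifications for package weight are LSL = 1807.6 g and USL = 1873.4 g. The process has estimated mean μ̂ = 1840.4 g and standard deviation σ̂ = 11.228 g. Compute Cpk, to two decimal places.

Cpu = (USL − μ̂) / (3σ̂) = (1873.4 − 1840.4) / (3 × 11.228) = 0.9797; Cpl = (μ̂ − LSL) / (3σ̂) = (1840.4 − 1807.6) / (3 × 11.228) = 0.9738; Cpk = min(Cpu, Cpl) = 0.9738

0.97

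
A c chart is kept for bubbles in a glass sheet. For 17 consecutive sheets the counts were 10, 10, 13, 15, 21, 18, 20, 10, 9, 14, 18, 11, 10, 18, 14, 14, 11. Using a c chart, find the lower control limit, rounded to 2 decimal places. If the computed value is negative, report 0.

c̄ = (10 + 10 + 13 + 15 + 21 + 18 + 20 + 10 + 9 + 14 + 18 + 11 + 10 + 18 + 14 + 14 + 11) / 17 = 236 / 17 = 13.8824
LCL = c̄ − 3√c̄ = 13.8824 − 3 × 3.7259 = 2.7046

2.70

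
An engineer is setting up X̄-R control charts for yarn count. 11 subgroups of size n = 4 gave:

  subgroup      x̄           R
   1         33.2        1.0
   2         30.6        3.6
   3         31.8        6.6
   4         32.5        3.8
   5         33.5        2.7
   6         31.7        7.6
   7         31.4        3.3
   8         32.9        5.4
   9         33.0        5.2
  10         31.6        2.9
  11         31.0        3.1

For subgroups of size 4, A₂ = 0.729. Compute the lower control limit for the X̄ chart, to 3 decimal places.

29.114

X̄̄ = (33.2 + 30.6 + 31.8 + 32.5 + 33.5 + 31.7 + 31.4 + 32.9 + 33.0 + 31.6 + 31.0) / 11 = 353.2000 / 11 = 32.1091
R̄ = (1.0 + 3.6 + 6.6 + 3.8 + 2.7 + 7.6 + 3.3 + 5.4 + 5.2 + 2.9 + 3.1) / 11 = 45.2000 / 11 = 4.1091
LCL = X̄̄ − A₂·R̄ = 32.1091 − 0.729 × 4.1091 = 29.1136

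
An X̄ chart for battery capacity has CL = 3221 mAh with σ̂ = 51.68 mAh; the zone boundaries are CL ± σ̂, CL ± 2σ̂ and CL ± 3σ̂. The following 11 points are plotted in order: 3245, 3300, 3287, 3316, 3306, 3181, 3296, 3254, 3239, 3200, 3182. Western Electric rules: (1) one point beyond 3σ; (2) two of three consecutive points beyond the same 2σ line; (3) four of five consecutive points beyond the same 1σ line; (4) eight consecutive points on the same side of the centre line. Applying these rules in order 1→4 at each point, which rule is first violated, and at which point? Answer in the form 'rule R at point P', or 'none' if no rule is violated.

Zone of each point (C = within 1σ̂, B = 1σ̂–2σ̂, A = 2σ̂–3σ̂, * = beyond 3σ̂; sign = side of CL): 1:+C, 2:+B, 3:+B, 4:+B, 5:+B, 6:-C, 7:+B, 8:+C, 9:+C, 10:-C, 11:-C
Rule 3 (four of five consecutive points beyond the same 1σ limit) is satisfied at point 5.

rule 3 at point 5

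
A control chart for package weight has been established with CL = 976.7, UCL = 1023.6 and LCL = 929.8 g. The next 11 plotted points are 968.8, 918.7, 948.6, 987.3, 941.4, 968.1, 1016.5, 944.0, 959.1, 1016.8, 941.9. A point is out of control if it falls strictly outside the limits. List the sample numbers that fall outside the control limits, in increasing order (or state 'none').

2

Compare each point to [929.8, 1023.6]: sample 2 = 918.7 < LCL.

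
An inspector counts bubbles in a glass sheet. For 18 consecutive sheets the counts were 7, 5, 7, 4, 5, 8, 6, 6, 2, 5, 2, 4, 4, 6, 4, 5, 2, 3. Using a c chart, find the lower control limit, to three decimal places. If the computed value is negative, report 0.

c̄ = (7 + 5 + 7 + 4 + 5 + 8 + 6 + 6 + 2 + 5 + 2 + 4 + 4 + 6 + 4 + 5 + 2 + 3) / 18 = 85 / 18 = 4.7222
LCL = c̄ − 3√c̄ = 4.7222 − 3 × 2.1731 = -1.7970 → 0 (cannot be negative)

0.000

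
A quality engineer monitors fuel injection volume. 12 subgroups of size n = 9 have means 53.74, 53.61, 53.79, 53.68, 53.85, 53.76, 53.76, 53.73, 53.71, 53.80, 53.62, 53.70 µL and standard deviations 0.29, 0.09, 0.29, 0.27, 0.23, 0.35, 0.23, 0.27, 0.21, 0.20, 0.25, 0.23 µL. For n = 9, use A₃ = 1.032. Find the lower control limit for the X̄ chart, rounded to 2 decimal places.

X̄̄ = (53.74 + 53.61 + 53.79 + 53.68 + 53.85 + 53.76 + 53.76 + 53.73 + 53.71 + 53.80 + 53.62 + 53.70) / 12 = 53.7292
s̄ = (0.29 + 0.09 + 0.29 + 0.27 + 0.23 + 0.35 + 0.23 + 0.27 + 0.21 + 0.20 + 0.25 + 0.23) / 12 = 0.2425
LCL = X̄̄ − A₃·s̄ = 53.7292 − 1.032 × 0.2425 = 53.4789

53.48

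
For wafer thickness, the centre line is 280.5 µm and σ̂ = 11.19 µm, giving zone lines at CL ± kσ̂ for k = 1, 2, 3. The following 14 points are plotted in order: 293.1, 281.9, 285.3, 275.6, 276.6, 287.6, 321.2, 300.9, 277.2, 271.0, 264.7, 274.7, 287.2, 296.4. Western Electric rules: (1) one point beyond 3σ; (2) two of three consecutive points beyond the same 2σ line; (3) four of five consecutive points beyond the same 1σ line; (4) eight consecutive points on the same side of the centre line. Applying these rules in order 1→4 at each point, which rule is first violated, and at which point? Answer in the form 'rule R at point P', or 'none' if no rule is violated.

Zone of each point (C = within 1σ̂, B = 1σ̂–2σ̂, A = 2σ̂–3σ̂, * = beyond 3σ̂; sign = side of CL): 1:+B, 2:+C, 3:+C, 4:-C, 5:-C, 6:+C, 7:+*, 8:+B, 9:-C, 10:-C, 11:-B, 12:-C, 13:+C, 14:+B
Rule 1 (one point beyond the 3σ limits) is satisfied at point 7.

rule 1 at point 7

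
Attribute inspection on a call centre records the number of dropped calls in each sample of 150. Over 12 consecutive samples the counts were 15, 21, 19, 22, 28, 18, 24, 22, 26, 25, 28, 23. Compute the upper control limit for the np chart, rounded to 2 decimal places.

p̄ = Σdᵢ / (k·n) = 271 / (12 × 150) = 0.15056
UCL = np̄ + 3·√(np̄(1−p̄)) = 22.5833 + 3 × √(22.5833×0.84944) = 22.5833 + 3 × 4.3799 = 35.7230

35.72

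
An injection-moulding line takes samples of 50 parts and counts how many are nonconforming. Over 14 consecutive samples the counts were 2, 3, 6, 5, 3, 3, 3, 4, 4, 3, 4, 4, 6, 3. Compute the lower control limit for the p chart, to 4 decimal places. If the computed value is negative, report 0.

p̄ = Σdᵢ / (k·n) = 53 / (14 × 50) = 0.07571
LCL = p̄ − 3·√(p̄(1−p̄)/n) = 0.07571 − 3 × 0.03741 = -0.03652 → 0 (negative, so LCL = 0)

0.0000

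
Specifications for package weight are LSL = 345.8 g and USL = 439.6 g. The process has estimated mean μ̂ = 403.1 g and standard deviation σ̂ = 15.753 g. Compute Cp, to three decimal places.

0.992

Cp = (USL − LSL) / (6σ̂) = (439.6 − 345.8) / (6 × 15.753) = 93.8000 / 94.5180 = 0.9924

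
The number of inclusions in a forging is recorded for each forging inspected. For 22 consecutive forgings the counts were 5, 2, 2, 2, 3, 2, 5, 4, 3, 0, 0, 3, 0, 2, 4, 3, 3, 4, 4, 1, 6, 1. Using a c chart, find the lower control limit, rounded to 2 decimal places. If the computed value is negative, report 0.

0.00

c̄ = (5 + 2 + 2 + 2 + 3 + 2 + 5 + 4 + 3 + 0 + 0 + 3 + 0 + 2 + 4 + 3 + 3 + 4 + 4 + 1 + 6 + 1) / 22 = 59 / 22 = 2.6818
LCL = c̄ − 3√c̄ = 2.6818 − 3 × 1.6376 = -2.2311 → 0 (cannot be negative)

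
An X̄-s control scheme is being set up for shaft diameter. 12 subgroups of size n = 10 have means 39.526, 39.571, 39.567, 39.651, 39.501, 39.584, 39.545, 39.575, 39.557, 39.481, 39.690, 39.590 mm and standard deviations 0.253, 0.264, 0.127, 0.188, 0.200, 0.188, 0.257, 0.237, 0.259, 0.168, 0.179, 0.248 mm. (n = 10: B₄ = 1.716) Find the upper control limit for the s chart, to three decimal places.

s̄ = (0.253 + 0.264 + 0.127 + 0.188 + 0.200 + 0.188 + 0.257 + 0.237 + 0.259 + 0.168 + 0.179 + 0.248) / 12 = 0.2140
UCL_s = B₄·s̄ = 1.716 × 0.2140 = 0.3672

0.367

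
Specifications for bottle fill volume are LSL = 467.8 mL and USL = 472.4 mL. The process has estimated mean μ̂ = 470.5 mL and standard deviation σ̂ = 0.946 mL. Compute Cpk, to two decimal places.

0.67

Cpu = (USL − μ̂) / (3σ̂) = (472.4 − 470.5) / (3 × 0.946) = 0.6695; Cpl = (μ̂ − LSL) / (3σ̂) = (470.5 − 467.8) / (3 × 0.946) = 0.9514; Cpk = min(Cpu, Cpl) = 0.6695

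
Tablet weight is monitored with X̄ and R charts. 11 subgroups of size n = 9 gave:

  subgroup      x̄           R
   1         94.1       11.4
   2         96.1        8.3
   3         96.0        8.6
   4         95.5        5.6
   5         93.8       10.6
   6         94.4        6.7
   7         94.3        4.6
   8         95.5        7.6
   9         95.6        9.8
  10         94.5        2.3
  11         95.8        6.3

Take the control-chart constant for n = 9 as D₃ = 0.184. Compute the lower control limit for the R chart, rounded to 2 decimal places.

R̄ = (11.4 + 8.3 + 8.6 + 5.6 + 10.6 + 6.7 + 4.6 + 7.6 + 9.8 + 2.3 + 6.3) / 11 = 81.8000 / 11 = 7.4364
LCL_R = D₃·R̄ = 0.184 × 7.4364 = 1.3683

1.37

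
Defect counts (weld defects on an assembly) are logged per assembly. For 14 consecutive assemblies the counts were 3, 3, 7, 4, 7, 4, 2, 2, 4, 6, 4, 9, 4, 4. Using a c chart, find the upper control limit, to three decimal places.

c̄ = (3 + 3 + 7 + 4 + 7 + 4 + 2 + 2 + 4 + 6 + 4 + 9 + 4 + 4) / 14 = 63 / 14 = 4.5000
UCL = c̄ + 3√c̄ = 4.5000 + 3 × √4.5000 = 4.5000 + 3 × 2.1213 = 10.8640

10.864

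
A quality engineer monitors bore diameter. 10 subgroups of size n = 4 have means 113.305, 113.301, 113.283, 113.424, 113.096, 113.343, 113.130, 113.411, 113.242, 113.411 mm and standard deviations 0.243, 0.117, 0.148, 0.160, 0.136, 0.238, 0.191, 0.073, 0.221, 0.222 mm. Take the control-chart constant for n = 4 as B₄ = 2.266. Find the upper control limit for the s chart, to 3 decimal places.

s̄ = (0.243 + 0.117 + 0.148 + 0.160 + 0.136 + 0.238 + 0.191 + 0.073 + 0.221 + 0.222) / 10 = 0.1749
UCL_s = B₄·s̄ = 2.266 × 0.1749 = 0.3963

0.396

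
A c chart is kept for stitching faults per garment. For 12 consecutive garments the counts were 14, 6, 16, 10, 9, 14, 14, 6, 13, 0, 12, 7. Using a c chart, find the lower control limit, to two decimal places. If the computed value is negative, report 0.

c̄ = (14 + 6 + 16 + 10 + 9 + 14 + 14 + 6 + 13 + 0 + 12 + 7) / 12 = 121 / 12 = 10.0833
LCL = c̄ − 3√c̄ = 10.0833 − 3 × 3.1754 = 0.5571

0.56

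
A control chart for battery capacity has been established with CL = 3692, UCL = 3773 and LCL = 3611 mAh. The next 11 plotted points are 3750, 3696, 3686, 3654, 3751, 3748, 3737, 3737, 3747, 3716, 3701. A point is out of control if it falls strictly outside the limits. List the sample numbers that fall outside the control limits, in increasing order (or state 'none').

none

All 11 points lie within [3611, 3773].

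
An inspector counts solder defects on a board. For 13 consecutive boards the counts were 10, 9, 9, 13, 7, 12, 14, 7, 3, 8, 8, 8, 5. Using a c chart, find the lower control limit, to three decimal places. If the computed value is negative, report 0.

0.000

c̄ = (10 + 9 + 9 + 13 + 7 + 12 + 14 + 7 + 3 + 8 + 8 + 8 + 5) / 13 = 113 / 13 = 8.6923
LCL = c̄ − 3√c̄ = 8.6923 − 3 × 2.9483 = -0.1525 → 0 (cannot be negative)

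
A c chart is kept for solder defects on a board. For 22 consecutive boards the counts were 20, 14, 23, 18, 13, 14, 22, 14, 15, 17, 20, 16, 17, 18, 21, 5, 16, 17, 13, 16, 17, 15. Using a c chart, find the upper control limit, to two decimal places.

c̄ = (20 + 14 + 23 + 18 + 13 + 14 + 22 + 14 + 15 + 17 + 20 + 16 + 17 + 18 + 21 + 5 + 16 + 17 + 13 + 16 + 17 + 15) / 22 = 361 / 22 = 16.4091
UCL = c̄ + 3√c̄ = 16.4091 + 3 × √16.4091 = 16.4091 + 3 × 4.0508 = 28.5615

28.56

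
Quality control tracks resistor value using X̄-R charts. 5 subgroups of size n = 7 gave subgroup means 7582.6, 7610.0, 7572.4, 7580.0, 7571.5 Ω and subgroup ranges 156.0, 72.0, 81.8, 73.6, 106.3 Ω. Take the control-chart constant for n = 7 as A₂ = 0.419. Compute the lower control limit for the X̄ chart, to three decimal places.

7542.263

X̄̄ = (7582.6 + 7610.0 + 7572.4 + 7580.0 + 7571.5) / 5 = 37916.5000 / 5 = 7583.3000
R̄ = (156.0 + 72.0 + 81.8 + 73.6 + 106.3) / 5 = 489.7000 / 5 = 97.9400
LCL = X̄̄ − A₂·R̄ = 7583.3000 − 0.419 × 97.9400 = 7542.2631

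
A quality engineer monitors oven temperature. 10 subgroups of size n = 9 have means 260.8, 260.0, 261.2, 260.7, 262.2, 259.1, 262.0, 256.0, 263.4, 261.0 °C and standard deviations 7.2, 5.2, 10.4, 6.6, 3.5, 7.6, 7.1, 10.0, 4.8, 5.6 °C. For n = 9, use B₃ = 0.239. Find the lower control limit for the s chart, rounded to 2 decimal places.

1.63

s̄ = (7.2 + 5.2 + 10.4 + 6.6 + 3.5 + 7.6 + 7.1 + 10.0 + 4.8 + 5.6) / 10 = 6.8000
LCL_s = B₃·s̄ = 0.239 × 6.8000 = 1.6252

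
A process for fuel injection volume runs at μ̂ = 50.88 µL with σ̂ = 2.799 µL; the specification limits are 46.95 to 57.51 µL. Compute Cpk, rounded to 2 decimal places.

Cpu = (USL − μ̂) / (3σ̂) = (57.51 − 50.88) / (3 × 2.799) = 0.7896; Cpl = (μ̂ − LSL) / (3σ̂) = (50.88 − 46.95) / (3 × 2.799) = 0.4680; Cpk = min(Cpu, Cpl) = 0.4680

0.47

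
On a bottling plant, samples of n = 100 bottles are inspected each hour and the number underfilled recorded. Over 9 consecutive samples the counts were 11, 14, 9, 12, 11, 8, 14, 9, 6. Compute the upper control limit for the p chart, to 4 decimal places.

0.1962

p̄ = Σdᵢ / (k·n) = 94 / (9 × 100) = 0.10444
UCL = p̄ + 3·√(p̄(1−p̄)/n) = 0.10444 + 3 × √(0.10444×0.89556/100) = 0.10444 + 3 × 0.03058 = 0.19620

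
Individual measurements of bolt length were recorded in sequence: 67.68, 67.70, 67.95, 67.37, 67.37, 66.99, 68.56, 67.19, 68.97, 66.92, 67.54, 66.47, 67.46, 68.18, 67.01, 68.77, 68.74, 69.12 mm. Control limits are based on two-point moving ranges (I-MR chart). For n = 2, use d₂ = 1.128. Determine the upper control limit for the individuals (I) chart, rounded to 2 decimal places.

X̄ = (67.68 + 67.70 + 67.95 + 67.37 + 67.37 + 66.99 + 68.56 + 67.19 + 68.97 + 66.92 + 67.54 + 66.47 + 67.46 + 68.18 + 67.01 + 68.77 + 68.74 + 69.12) / 18 = 67.7772
Moving ranges: 0.02, 0.25, 0.58, 0.00, 0.38, 1.57, 1.37, 1.78, 2.05, 0.62, 1.07, 0.99, 0.72, 1.17, 1.76, 0.03, 0.38; M̄R̄ = 14.7400 / 17 = 0.8671
UCL = X̄ + 3·M̄R̄/d₂ = 67.7772 + 3 × 0.8671 / 1.128 = 70.0832

70.08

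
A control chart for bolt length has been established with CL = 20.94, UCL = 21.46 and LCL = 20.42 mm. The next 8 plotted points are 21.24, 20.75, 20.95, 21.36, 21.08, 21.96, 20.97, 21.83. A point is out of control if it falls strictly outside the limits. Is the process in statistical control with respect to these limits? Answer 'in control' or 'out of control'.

out of control

Compare each point to [20.42, 21.46]: sample 6 = 21.96 > UCL; sample 8 = 21.83 > UCL.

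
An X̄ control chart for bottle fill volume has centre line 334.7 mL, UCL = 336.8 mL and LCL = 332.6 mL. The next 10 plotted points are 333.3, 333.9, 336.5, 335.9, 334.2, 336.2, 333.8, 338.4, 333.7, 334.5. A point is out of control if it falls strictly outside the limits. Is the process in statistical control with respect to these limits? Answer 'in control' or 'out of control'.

out of control

Compare each point to [332.6, 336.8]: sample 8 = 338.4 > UCL.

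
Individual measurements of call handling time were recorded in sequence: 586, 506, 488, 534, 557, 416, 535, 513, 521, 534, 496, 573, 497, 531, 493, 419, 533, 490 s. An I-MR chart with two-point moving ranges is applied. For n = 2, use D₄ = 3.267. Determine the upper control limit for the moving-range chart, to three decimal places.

Moving ranges: 80, 18, 46, 23, 141, 119, 22, 8, 13, 38, 77, 76, 34, 38, 74, 114, 43; M̄R̄ = 964.0000 / 17 = 56.7059
UCL_MR = D₄·M̄R̄ = 3.267 × 56.7059 = 185.2581

185.258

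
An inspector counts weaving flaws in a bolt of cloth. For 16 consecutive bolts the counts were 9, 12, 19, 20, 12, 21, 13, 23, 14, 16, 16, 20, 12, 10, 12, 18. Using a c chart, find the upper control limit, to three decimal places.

27.225

c̄ = (9 + 12 + 19 + 20 + 12 + 21 + 13 + 23 + 14 + 16 + 16 + 20 + 12 + 10 + 12 + 18) / 16 = 247 / 16 = 15.4375
UCL = c̄ + 3√c̄ = 15.4375 + 3 × √15.4375 = 15.4375 + 3 × 3.9291 = 27.2247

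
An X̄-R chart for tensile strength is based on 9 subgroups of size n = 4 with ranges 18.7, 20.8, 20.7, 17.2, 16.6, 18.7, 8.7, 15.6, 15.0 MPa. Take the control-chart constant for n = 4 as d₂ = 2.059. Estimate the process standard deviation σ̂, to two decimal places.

8.20

R̄ = (18.7 + 20.8 + 20.7 + 17.2 + 16.6 + 18.7 + 8.7 + 15.6 + 15.0) / 9 = 16.8889
σ̂ = R̄ / d₂ = 16.8889 / 2.059 = 8.2025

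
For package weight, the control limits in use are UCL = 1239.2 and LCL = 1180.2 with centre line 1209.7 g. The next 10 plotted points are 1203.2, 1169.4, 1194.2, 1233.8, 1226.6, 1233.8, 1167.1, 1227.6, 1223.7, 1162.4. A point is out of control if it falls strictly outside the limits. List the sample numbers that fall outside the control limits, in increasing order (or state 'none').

Compare each point to [1180.2, 1239.2]: sample 2 = 1169.4 < LCL; sample 7 = 1167.1 < LCL; sample 10 = 1162.4 < LCL.

2, 7, 10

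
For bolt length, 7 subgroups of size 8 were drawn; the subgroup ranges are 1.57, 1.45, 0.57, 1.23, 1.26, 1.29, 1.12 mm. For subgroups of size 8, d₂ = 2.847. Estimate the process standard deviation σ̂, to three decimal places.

0.426

R̄ = (1.57 + 1.45 + 0.57 + 1.23 + 1.26 + 1.29 + 1.12) / 7 = 1.2129
σ̂ = R̄ / d₂ = 1.2129 / 2.847 = 0.4260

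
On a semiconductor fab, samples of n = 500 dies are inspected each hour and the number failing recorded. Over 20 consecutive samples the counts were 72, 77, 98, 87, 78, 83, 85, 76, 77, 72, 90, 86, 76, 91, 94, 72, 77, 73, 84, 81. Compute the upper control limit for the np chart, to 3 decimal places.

p̄ = Σdᵢ / (k·n) = 1629 / (20 × 500) = 0.16290
UCL = np̄ + 3·√(np̄(1−p̄)) = 81.4500 + 3 × √(81.4500×0.83710) = 81.4500 + 3 × 8.2572 = 106.2217

106.222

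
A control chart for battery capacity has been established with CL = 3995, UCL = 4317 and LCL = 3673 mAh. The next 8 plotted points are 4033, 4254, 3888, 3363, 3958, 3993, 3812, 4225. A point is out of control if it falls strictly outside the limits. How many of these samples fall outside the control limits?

Compare each point to [3673, 4317]: sample 4 = 3363 < LCL.

1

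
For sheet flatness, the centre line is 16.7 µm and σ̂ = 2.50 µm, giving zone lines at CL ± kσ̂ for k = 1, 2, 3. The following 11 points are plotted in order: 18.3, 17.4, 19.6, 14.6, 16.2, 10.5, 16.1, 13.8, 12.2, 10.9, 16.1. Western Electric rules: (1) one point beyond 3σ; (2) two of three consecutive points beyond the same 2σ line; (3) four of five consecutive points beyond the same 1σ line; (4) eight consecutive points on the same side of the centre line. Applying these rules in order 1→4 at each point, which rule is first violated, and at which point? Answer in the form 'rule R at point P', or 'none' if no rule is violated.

Zone of each point (C = within 1σ̂, B = 1σ̂–2σ̂, A = 2σ̂–3σ̂, * = beyond 3σ̂; sign = side of CL): 1:+C, 2:+C, 3:+B, 4:-C, 5:-C, 6:-A, 7:-C, 8:-B, 9:-B, 10:-A, 11:-C
Rule 3 (four of five consecutive points beyond the same 1σ limit) is satisfied at point 10.

rule 3 at point 10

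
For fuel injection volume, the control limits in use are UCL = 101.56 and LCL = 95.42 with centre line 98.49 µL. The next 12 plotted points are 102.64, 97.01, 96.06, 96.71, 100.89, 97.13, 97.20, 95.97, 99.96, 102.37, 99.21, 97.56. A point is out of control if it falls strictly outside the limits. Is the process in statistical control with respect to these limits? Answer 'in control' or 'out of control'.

Compare each point to [95.42, 101.56]: sample 1 = 102.64 > UCL; sample 10 = 102.37 > UCL.

out of control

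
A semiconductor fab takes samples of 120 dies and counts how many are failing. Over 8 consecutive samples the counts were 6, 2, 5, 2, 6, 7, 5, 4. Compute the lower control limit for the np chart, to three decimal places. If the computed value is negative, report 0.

p̄ = Σdᵢ / (k·n) = 37 / (8 × 120) = 0.03854
LCL = np̄ − 3·√(np̄(1−p̄)) = 4.6250 − 3 × 2.1087 = -1.7012 → 0 (negative, so LCL = 0)

0.000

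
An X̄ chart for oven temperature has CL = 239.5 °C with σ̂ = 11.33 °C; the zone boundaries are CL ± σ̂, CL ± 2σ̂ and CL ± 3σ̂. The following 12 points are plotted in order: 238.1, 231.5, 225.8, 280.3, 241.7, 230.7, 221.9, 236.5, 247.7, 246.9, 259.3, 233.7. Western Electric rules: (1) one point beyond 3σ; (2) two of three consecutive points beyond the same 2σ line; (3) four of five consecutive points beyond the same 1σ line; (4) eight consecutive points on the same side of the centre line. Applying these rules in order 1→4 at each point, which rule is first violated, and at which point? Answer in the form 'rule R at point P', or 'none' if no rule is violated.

Zone of each point (C = within 1σ̂, B = 1σ̂–2σ̂, A = 2σ̂–3σ̂, * = beyond 3σ̂; sign = side of CL): 1:-C, 2:-C, 3:-B, 4:+*, 5:+C, 6:-C, 7:-B, 8:-C, 9:+C, 10:+C, 11:+B, 12:-C
Rule 1 (one point beyond the 3σ limits) is satisfied at point 4.

rule 1 at point 4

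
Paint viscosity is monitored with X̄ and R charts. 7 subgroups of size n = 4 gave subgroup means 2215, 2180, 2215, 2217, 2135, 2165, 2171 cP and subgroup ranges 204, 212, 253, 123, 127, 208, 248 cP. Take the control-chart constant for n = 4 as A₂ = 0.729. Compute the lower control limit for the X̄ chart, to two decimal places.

2042.23

X̄̄ = (2215 + 2180 + 2215 + 2217 + 2135 + 2165 + 2171) / 7 = 15298.0000 / 7 = 2185.4286
R̄ = (204 + 212 + 253 + 123 + 127 + 208 + 248) / 7 = 1375.0000 / 7 = 196.4286
LCL = X̄̄ − A₂·R̄ = 2185.4286 − 0.729 × 196.4286 = 2042.2321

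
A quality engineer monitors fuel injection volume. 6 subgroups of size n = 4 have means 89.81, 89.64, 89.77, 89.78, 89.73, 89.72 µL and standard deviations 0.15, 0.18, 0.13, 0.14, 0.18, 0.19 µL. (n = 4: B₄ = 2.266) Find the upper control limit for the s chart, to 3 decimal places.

0.366

s̄ = (0.15 + 0.18 + 0.13 + 0.14 + 0.18 + 0.19) / 6 = 0.1617
UCL_s = B₄·s̄ = 2.266 × 0.1617 = 0.3663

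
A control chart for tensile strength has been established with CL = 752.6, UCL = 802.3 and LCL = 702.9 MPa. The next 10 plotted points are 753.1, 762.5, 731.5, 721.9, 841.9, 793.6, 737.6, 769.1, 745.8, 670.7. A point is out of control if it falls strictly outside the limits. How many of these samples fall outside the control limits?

Compare each point to [702.9, 802.3]: sample 5 = 841.9 > UCL; sample 10 = 670.7 < LCL.

2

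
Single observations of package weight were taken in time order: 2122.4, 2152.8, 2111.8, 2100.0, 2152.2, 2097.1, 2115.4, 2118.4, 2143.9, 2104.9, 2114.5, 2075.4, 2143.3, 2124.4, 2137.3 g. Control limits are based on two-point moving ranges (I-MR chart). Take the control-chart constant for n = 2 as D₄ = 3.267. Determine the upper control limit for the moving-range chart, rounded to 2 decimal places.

99.11

Moving ranges: 30.4, 41.0, 11.8, 52.2, 55.1, 18.3, 3.0, 25.5, 39.0, 9.6, 39.1, 67.9, 18.9, 12.9; M̄R̄ = 424.7000 / 14 = 30.3357
UCL_MR = D₄·M̄R̄ = 3.267 × 30.3357 = 99.1068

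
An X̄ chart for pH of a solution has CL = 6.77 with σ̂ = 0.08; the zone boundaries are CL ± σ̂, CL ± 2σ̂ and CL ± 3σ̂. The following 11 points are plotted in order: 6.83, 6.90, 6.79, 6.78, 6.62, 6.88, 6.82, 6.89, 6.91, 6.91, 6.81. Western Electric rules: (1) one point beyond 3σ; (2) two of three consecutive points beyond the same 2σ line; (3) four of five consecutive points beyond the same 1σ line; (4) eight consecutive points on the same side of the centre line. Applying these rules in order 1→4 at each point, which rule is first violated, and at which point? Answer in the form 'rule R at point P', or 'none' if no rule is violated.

Zone of each point (C = within 1σ̂, B = 1σ̂–2σ̂, A = 2σ̂–3σ̂, * = beyond 3σ̂; sign = side of CL): 1:+C, 2:+B, 3:+C, 4:+C, 5:-B, 6:+B, 7:+C, 8:+B, 9:+B, 10:+B, 11:+C
Rule 3 (four of five consecutive points beyond the same 1σ limit) is satisfied at point 10.

rule 3 at point 10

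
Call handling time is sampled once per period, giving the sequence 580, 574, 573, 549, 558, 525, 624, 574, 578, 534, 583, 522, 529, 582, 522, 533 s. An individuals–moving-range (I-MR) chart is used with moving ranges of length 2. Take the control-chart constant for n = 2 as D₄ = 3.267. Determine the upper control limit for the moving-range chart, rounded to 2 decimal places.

Moving ranges: 6, 1, 24, 9, 33, 99, 50, 4, 44, 49, 61, 7, 53, 60, 11; M̄R̄ = 511.0000 / 15 = 34.0667
UCL_MR = D₄·M̄R̄ = 3.267 × 34.0667 = 111.2958

111.30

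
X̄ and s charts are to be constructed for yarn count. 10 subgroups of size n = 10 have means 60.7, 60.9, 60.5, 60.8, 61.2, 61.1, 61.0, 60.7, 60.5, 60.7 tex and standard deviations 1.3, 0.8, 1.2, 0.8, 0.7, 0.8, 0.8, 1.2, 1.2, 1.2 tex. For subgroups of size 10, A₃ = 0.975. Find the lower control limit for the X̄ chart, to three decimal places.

59.835

X̄̄ = (60.7 + 60.9 + 60.5 + 60.8 + 61.2 + 61.1 + 61.0 + 60.7 + 60.5 + 60.7) / 10 = 60.8100
s̄ = (1.3 + 0.8 + 1.2 + 0.8 + 0.7 + 0.8 + 0.8 + 1.2 + 1.2 + 1.2) / 10 = 1.0000
LCL = X̄̄ − A₃·s̄ = 60.8100 − 0.975 × 1.0000 = 59.8350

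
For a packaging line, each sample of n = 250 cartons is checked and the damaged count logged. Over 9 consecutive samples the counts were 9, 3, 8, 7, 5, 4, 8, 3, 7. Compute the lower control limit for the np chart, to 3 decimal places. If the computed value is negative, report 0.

0.000

p̄ = Σdᵢ / (k·n) = 54 / (9 × 250) = 0.02400
LCL = np̄ − 3·√(np̄(1−p̄)) = 6.0000 − 3 × 2.4199 = -1.2598 → 0 (negative, so LCL = 0)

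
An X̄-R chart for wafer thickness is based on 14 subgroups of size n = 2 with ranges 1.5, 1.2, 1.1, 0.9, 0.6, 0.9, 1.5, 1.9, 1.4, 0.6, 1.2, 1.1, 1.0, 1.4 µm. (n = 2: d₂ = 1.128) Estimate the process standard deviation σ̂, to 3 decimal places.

R̄ = (1.5 + 1.2 + 1.1 + 0.9 + 0.6 + 0.9 + 1.5 + 1.9 + 1.4 + 0.6 + 1.2 + 1.1 + 1.0 + 1.4) / 14 = 1.1643
σ̂ = R̄ / d₂ = 1.1643 / 1.128 = 1.0322

1.032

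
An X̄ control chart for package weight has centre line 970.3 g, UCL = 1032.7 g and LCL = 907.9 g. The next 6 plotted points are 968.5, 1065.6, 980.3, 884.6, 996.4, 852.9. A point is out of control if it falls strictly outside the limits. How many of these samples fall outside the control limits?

3

Compare each point to [907.9, 1032.7]: sample 2 = 1065.6 > UCL; sample 4 = 884.6 < LCL; sample 6 = 852.9 < LCL.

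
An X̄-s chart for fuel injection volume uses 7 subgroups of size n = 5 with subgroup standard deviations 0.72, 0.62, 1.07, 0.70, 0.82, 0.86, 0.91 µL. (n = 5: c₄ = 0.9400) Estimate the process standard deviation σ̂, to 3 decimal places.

s̄ = (0.72 + 0.62 + 1.07 + 0.70 + 0.82 + 0.86 + 0.91) / 7 = 0.8143
σ̂ = s̄ / c₄ = 0.8143 / 0.9400 = 0.8663

0.866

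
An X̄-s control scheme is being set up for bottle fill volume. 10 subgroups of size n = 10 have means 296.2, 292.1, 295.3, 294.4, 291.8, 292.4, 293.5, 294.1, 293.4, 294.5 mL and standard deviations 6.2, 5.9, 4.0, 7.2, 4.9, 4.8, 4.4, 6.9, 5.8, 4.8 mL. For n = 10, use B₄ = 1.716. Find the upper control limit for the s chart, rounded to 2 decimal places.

s̄ = (6.2 + 5.9 + 4.0 + 7.2 + 4.9 + 4.8 + 4.4 + 6.9 + 5.8 + 4.8) / 10 = 5.4900
UCL_s = B₄·s̄ = 1.716 × 5.4900 = 9.4208

9.42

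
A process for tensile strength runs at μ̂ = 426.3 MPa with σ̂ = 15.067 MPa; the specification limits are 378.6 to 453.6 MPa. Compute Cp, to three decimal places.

Cp = (USL − LSL) / (6σ̂) = (453.6 − 378.6) / (6 × 15.067) = 75.0000 / 90.4020 = 0.8296

0.830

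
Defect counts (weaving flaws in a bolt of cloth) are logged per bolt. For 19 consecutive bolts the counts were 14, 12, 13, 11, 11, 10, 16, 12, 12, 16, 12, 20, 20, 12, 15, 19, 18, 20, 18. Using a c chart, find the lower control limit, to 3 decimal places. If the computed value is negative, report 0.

c̄ = (14 + 12 + 13 + 11 + 11 + 10 + 16 + 12 + 12 + 16 + 12 + 20 + 20 + 12 + 15 + 19 + 18 + 20 + 18) / 19 = 281 / 19 = 14.7895
LCL = c̄ − 3√c̄ = 14.7895 − 3 × 3.8457 = 3.2523

3.252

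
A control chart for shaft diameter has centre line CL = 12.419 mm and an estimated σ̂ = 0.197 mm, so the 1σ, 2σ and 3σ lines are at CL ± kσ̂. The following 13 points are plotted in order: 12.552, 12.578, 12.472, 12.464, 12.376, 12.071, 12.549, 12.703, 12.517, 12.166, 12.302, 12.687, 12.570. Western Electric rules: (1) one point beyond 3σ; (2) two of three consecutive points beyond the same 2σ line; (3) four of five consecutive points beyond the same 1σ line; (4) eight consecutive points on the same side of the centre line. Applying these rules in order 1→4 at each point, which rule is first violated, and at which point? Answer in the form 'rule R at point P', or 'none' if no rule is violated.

none

Zone of each point (C = within 1σ̂, B = 1σ̂–2σ̂, A = 2σ̂–3σ̂, * = beyond 3σ̂; sign = side of CL): 1:+C, 2:+C, 3:+C, 4:+C, 5:-C, 6:-B, 7:+C, 8:+B, 9:+C, 10:-B, 11:-C, 12:+B, 13:+C
No rule fires across all 13 points.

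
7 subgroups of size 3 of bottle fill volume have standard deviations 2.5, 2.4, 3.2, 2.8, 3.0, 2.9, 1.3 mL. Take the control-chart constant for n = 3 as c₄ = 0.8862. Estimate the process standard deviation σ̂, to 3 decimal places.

2.918

s̄ = (2.5 + 2.4 + 3.2 + 2.8 + 3.0 + 2.9 + 1.3) / 7 = 2.5857
σ̂ = s̄ / c₄ = 2.5857 / 0.8862 = 2.9178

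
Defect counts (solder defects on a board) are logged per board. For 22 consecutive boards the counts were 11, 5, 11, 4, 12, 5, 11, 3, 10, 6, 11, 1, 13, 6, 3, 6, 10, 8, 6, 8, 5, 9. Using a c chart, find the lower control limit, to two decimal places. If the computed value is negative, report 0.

c̄ = (11 + 5 + 11 + 4 + 12 + 5 + 11 + 3 + 10 + 6 + 11 + 1 + 13 + 6 + 3 + 6 + 10 + 8 + 6 + 8 + 5 + 9) / 22 = 164 / 22 = 7.4545
LCL = c̄ − 3√c̄ = 7.4545 − 3 × 2.7303 = -0.7364 → 0 (cannot be negative)

0.00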